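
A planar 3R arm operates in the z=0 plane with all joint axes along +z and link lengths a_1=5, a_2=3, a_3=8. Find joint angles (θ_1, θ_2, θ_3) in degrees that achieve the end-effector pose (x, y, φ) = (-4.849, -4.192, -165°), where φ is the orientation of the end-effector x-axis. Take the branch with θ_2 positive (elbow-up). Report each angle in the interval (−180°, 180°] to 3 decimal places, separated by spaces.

wrist centre = target − a_3·(cos φ, sin φ) = (2.8784, -2.1214)
cos θ_2 = (12.7858−5²−3²)/(2·5·3) = -0.7071; θ_2 = 135.0028° (elbow-up)
β = atan2(-2.1214,2.8784) = -36.3910°; ψ = atan2(2.1212,2.8786) = 36.3864°
θ_1 = β − ψ = -72.7774°
θ_3 = φ − θ_1 − θ_2 = 132.7747° (wrapped to (-180°,180°])

-72.777 135.003 132.775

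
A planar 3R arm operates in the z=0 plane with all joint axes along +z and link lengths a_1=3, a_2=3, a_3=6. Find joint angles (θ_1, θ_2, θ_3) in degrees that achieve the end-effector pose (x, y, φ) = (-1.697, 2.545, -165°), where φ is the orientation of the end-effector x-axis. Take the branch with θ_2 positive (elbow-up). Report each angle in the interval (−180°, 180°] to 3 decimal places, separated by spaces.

wrist centre = target − a_3·(cos φ, sin φ) = (4.0986, 4.0979)
cos θ_2 = (33.5911−3²−3²)/(2·3·3) = 0.8662; θ_2 = 29.9835° (elbow-up)
β = atan2(4.0979,4.0986) = 44.9955°; ψ = atan2(1.4993,5.5985) = 14.9917°
θ_1 = β − ψ = 30.0038°
θ_3 = φ − θ_1 − θ_2 = 135.0127° (wrapped to (-180°,180°])

30.004 29.983 135.013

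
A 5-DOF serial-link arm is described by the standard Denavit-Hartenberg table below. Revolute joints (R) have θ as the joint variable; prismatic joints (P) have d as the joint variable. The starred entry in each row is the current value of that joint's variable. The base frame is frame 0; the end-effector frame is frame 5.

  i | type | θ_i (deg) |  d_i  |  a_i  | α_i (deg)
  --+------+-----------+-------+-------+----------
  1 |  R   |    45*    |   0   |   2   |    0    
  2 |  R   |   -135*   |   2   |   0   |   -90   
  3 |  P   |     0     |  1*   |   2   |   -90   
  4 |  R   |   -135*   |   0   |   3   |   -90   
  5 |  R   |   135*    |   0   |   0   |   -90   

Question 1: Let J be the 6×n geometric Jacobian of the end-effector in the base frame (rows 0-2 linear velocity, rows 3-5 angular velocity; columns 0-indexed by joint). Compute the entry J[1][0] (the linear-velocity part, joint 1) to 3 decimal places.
axis z_0 = ẑ; lever o_n−o_0 = (4.5355,1.5355,2.0000)
cross product → J_v[:, 0] = (-1.5355,4.5355,0.0000)
J_ω[:, 0] = z_0
entry J[1][0] = 4.5355

4.536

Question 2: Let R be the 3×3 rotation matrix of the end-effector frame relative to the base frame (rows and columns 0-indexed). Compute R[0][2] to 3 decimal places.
-0.500

End-effector z-axis (col 2 of R) = (-0.5000,-0.5000,-0.7071)
R[0][2] = -0.5000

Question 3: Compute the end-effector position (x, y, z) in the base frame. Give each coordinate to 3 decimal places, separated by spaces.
4.536 1.536 2.000

after link 1: o_1 = (1.4142, 1.4142, 0.0000)
after link 2: o_2 = (1.4142, 1.4142, 2.0000)
after link 3: o_3 = (2.4142, -0.5858, 2.0000)
after link 4: o_4 = (4.5355, 1.5355, 2.0000)
after link 5: o_5 = (4.5355, 1.5355, 2.0000)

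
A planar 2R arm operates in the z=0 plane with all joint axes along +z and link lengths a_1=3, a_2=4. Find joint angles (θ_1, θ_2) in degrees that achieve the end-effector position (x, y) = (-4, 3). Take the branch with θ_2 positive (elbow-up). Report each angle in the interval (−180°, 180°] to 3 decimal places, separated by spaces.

cos θ_2 = (25.0000−3²−4²)/(2·3·4) = 0.0000; θ_2 = 90.0000° (elbow-up)
β = atan2(3.0000,-4.0000) = 143.1301°; ψ = atan2(4.0000,3.0000) = 53.1301°
θ_1 = β − ψ = 90.0000°

90.000 90.000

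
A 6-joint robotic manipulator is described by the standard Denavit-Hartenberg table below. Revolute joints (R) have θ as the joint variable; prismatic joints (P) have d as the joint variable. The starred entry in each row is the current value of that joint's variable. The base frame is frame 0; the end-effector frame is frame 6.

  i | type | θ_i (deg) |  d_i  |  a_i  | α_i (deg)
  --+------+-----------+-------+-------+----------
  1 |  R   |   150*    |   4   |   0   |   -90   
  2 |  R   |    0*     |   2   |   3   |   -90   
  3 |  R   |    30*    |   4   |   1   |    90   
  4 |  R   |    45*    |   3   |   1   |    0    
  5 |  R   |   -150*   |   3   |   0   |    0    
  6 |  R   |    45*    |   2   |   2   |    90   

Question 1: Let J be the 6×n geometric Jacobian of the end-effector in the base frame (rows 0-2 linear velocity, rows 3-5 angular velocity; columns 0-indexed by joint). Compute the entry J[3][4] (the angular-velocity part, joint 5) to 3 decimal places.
-0.866

axis z_4 = (-0.8660,-0.5000,0.0000); lever o_n−o_4 = (-4.8301,-1.6340,1.7321)
cross product → J_v[:, 4] = (-0.8660,1.5000,-1.0000)
J_ω[:, 4] = z_4
entry J[3][4] = -0.8660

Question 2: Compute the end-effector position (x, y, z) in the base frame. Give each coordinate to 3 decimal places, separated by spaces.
after link 1: o_1 = (0.0000, 0.0000, 4.0000)
after link 2: o_2 = (-3.5981, -0.2321, 4.0000)
after link 3: o_3 = (-4.0981, 0.6340, -0.0000)
after link 4: o_4 = (-7.0497, -0.2537, -0.7071)
after link 5: o_5 = (-9.6478, -1.7537, -0.7071)
after link 6: o_6 = (-11.8798, -1.8876, 1.0249)

-11.880 -1.888 1.025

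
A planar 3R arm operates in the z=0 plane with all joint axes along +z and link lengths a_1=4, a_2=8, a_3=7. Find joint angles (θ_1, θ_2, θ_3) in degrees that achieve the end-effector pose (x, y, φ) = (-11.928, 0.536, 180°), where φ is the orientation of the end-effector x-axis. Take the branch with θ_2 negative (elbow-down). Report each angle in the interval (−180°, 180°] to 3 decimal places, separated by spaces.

-59.996 -150.003 30.000

wrist centre = target − a_3·(cos φ, sin φ) = (-4.9280, 0.5360)
cos θ_2 = (24.5725−4²−8²)/(2·4·8) = -0.8661; θ_2 = -150.0034° (elbow-down)
β = atan2(0.5360,-4.9280) = 173.7926°; ψ = atan2(-3.9996,-2.9284) = -126.2110°
θ_1 = β − ψ = 300.0036°
θ_3 = φ − θ_1 − θ_2 = 29.9998° (wrapped to (-180°,180°])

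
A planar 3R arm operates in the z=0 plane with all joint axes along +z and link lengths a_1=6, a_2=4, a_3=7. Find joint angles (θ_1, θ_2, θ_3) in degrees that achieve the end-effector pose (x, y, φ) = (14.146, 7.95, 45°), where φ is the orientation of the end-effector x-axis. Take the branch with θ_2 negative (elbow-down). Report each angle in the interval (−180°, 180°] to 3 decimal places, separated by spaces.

wrist centre = target − a_3·(cos φ, sin φ) = (9.1963, 3.0003)
cos θ_2 = (93.5726−6²−4²)/(2·6·4) = 0.8661; θ_2 = -29.9920° (elbow-down)
β = atan2(3.0003,9.1963) = 18.0688°; ψ = atan2(-1.9995,9.4644) = -11.9293°
θ_1 = β − ψ = 29.9981°
θ_3 = φ − θ_1 − θ_2 = 44.9939° (wrapped to (-180°,180°])

29.998 -29.992 44.994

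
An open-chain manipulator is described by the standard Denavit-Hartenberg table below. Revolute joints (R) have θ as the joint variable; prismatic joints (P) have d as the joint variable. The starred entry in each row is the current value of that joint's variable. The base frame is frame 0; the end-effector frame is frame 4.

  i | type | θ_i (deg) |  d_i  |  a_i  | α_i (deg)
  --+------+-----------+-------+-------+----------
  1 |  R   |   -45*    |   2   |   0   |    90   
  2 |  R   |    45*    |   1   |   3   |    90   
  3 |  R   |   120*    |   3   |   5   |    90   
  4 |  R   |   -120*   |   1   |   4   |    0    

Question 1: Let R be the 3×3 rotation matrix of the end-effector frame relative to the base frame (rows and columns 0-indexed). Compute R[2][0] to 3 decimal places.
0.789

End-effector x-axis (col 0 of R) = (-0.0018,0.6142,0.7891)
R[2][0] = 0.7891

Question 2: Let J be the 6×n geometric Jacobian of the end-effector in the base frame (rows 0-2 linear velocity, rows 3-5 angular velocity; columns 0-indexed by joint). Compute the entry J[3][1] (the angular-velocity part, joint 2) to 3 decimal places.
axis z_1 = (-0.7071,-0.7071,0.0000); lever o_n−o_1 = (-1.9468,-3.8487,2.0012)
cross product → J_v[:, 1] = (-1.4151,1.4151,1.3449)
J_ω[:, 1] = z_1
entry J[3][1] = -0.7071

-0.707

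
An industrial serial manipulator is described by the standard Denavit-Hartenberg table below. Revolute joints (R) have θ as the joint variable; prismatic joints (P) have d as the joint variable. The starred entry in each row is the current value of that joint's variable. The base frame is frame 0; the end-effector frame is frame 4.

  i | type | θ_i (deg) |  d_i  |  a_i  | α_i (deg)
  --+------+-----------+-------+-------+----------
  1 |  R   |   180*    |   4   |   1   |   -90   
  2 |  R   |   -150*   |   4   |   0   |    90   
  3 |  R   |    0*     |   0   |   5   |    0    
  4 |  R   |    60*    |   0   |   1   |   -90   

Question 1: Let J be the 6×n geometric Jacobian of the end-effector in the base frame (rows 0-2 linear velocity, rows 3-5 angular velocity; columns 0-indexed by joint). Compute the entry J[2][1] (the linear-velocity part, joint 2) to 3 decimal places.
axis z_1 = (-0.0000,-1.0000,0.0000); lever o_n−o_1 = (4.7631,-4.8660,2.7500)
cross product → J_v[:, 1] = (-2.7500,0.0000,4.7631)
J_ω[:, 1] = z_1
entry J[2][1] = 4.7631

4.763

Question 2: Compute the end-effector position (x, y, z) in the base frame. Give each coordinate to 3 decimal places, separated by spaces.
3.763 -4.866 6.750

after link 1: o_1 = (-1.0000, 0.0000, 4.0000)
after link 2: o_2 = (-1.0000, -4.0000, 4.0000)
after link 3: o_3 = (3.3301, -4.0000, 6.5000)
after link 4: o_4 = (3.7631, -4.8660, 6.7500)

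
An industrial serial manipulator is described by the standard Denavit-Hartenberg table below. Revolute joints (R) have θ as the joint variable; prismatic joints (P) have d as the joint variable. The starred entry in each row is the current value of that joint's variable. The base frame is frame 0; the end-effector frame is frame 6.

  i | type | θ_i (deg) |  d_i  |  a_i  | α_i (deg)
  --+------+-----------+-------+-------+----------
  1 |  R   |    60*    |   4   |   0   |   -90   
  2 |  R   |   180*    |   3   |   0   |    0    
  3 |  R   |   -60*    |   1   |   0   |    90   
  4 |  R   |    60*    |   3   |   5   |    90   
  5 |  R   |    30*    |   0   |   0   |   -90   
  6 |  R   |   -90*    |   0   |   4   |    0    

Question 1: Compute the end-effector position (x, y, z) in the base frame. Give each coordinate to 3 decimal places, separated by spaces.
after link 1: o_1 = (0.0000, 0.0000, 4.0000)
after link 2: o_2 = (-2.5981, 1.5000, 4.0000)
after link 3: o_3 = (-3.4641, 2.0000, 4.0000)
after link 4: o_4 = (-6.5401, 5.3325, 0.3349)
after link 5: o_5 = (-6.5401, 5.3325, 0.3349)
after link 6: o_6 = (-5.6740, 2.8325, -2.6651)

-5.674 2.833 -2.665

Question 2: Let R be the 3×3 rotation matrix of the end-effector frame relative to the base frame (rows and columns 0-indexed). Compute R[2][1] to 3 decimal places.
End-effector y-axis (col 1 of R) = (-0.5413,0.5625,-0.6250)
R[2][1] = -0.6250

-0.625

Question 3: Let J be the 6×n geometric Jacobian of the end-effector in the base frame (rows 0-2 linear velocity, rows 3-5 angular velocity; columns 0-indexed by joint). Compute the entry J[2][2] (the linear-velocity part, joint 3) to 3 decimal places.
0.384

axis z_2 = (-0.8660,0.5000,0.0000); lever o_n−o_2 = (-3.0760,1.3325,-6.6651)
cross product → J_v[:, 2] = (-3.3325,-5.7721,0.3840)
J_ω[:, 2] = z_2
entry J[2][2] = 0.3840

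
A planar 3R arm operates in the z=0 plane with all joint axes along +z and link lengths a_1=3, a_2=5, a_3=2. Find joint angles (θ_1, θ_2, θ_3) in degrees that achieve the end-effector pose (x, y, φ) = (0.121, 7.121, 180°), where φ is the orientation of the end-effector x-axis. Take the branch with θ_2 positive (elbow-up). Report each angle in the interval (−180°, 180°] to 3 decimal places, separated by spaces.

wrist centre = target − a_3·(cos φ, sin φ) = (2.1210, 7.1210)
cos θ_2 = (55.2073−3²−5²)/(2·3·5) = 0.7069; θ_2 = 45.0160° (elbow-up)
β = atan2(7.1210,2.1210) = 73.4138°; ψ = atan2(3.5365,6.5345) = 28.4224°
θ_1 = β − ψ = 44.9913°
θ_3 = φ − θ_1 − θ_2 = 89.9927° (wrapped to (-180°,180°])

44.991 45.016 89.993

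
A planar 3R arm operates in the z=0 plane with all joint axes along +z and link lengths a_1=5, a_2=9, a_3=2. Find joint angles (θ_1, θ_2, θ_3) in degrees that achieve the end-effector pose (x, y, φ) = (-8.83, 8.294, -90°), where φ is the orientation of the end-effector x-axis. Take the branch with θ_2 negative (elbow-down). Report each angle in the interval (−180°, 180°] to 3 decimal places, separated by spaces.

wrist centre = target − a_3·(cos φ, sin φ) = (-8.8300, 10.2940)
cos θ_2 = (183.9353−5²−9²)/(2·5·9) = 0.8659; θ_2 = -30.0088° (elbow-down)
β = atan2(10.2940,-8.8300) = 130.6224°; ψ = atan2(-4.5012,12.7935) = -19.3836°
θ_1 = β − ψ = 150.0060°
θ_3 = φ − θ_1 − θ_2 = 150.0029° (wrapped to (-180°,180°])

150.006 -30.009 150.003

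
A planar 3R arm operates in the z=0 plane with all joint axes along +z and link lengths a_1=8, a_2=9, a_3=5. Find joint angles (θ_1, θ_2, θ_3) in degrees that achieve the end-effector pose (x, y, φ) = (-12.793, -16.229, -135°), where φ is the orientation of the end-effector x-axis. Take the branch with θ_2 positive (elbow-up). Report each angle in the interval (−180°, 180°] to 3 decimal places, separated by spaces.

wrist centre = target − a_3·(cos φ, sin φ) = (-9.2575, -12.6935)
cos θ_2 = (246.8248−8²−9²)/(2·8·9) = 0.7071; θ_2 = 44.9992° (elbow-up)
β = atan2(-12.6935,-9.2575) = -126.1036°; ψ = atan2(6.3639,14.3640) = 23.8953°
θ_1 = β − ψ = -149.9990°
θ_3 = φ − θ_1 − θ_2 = -30.0002° (wrapped to (-180°,180°])

-149.999 44.999 -30.000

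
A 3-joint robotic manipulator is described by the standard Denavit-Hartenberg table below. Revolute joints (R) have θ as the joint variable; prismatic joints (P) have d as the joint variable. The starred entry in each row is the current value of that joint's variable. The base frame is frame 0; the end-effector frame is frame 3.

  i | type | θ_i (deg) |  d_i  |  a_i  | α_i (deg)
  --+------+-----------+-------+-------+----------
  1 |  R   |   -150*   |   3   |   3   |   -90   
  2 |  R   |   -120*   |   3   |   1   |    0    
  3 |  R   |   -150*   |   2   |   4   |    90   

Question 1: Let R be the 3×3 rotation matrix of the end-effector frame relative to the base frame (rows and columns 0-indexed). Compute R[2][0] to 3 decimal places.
-1.000

End-effector x-axis (col 0 of R) = (0.0000,0.0000,-1.0000)
R[2][0] = -1.0000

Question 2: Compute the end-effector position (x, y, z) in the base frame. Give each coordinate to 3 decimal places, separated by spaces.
after link 1: o_1 = (-2.5981, -1.5000, 3.0000)
after link 2: o_2 = (-0.6651, -3.8481, 3.8660)
after link 3: o_3 = (0.3349, -5.5801, -0.1340)

0.335 -5.580 -0.134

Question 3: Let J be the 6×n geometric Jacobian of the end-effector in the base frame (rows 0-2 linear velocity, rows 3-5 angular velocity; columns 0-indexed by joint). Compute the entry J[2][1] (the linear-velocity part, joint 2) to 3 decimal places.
0.500

axis z_1 = (0.5000,-0.8660,0.0000); lever o_n−o_1 = (2.9330,-4.0801,-3.1340)
cross product → J_v[:, 1] = (2.7141,1.5670,0.5000)
J_ω[:, 1] = z_1
entry J[2][1] = 0.5000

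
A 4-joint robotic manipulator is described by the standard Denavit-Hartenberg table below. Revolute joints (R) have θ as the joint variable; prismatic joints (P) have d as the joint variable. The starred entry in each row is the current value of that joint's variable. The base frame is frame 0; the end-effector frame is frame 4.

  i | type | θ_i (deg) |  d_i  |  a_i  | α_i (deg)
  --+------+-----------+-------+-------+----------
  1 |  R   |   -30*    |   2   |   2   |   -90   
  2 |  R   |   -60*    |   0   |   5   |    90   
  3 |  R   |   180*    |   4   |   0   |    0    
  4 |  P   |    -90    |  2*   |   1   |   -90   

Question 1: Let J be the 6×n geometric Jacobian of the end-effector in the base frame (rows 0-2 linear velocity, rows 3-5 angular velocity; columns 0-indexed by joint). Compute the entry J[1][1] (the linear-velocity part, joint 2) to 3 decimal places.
axis z_1 = (0.5000,0.8660,0.0000); lever o_n−o_1 = (-1.8349,2.2141,7.3301)
cross product → J_v[:, 1] = (6.3481,-3.6651,2.6962)
J_ω[:, 1] = z_1
entry J[1][1] = -3.6651

-3.665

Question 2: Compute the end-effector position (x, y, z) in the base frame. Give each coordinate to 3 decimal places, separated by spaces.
after link 1: o_1 = (1.7321, -1.0000, 2.0000)
after link 2: o_2 = (3.8971, -2.2500, 6.3301)
after link 3: o_3 = (0.8971, -0.5179, 8.3301)
after link 4: o_4 = (-0.1029, 1.2141, 9.3301)

-0.103 1.214 9.330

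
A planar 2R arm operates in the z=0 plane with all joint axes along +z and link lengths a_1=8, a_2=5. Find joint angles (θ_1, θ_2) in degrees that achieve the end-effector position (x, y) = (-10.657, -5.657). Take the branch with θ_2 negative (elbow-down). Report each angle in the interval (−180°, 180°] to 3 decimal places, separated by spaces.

cos θ_2 = (145.5733−8²−5²)/(2·8·5) = 0.7072; θ_2 = -44.9952° (elbow-down)
β = atan2(-5.6570,-10.6570) = -152.0395°; ψ = atan2(-3.5352,11.5358) = -17.0381°
θ_1 = β − ψ = -135.0015°

-135.001 -44.995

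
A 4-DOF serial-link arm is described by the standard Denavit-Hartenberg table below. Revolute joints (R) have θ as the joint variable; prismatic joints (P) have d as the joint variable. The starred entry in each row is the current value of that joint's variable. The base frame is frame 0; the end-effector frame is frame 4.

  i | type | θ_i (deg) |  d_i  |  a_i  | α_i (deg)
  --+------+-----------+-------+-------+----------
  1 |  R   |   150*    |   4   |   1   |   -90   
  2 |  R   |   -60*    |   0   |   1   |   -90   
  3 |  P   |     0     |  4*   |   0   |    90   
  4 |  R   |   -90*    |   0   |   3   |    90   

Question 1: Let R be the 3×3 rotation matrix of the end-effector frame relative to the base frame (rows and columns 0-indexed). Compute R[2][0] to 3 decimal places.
End-effector x-axis (col 0 of R) = (0.7500,-0.4330,0.5000)
R[2][0] = 0.5000

0.500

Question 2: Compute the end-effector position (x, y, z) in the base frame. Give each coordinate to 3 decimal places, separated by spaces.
-2.049 1.183 4.366

after link 1: o_1 = (-0.8660, 0.5000, 4.0000)
after link 2: o_2 = (-1.2990, 0.7500, 4.8660)
after link 3: o_3 = (-4.2990, 2.4821, 2.8660)
after link 4: o_4 = (-2.0490, 1.1830, 4.3660)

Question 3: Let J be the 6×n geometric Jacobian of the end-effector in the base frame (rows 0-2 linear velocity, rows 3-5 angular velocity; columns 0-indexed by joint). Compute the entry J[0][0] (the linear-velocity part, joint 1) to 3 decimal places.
axis z_0 = ẑ; lever o_n−o_0 = (-2.0490,1.1830,4.3660)
cross product → J_v[:, 0] = (-1.1830,-2.0490,0.0000)
J_ω[:, 0] = z_0
entry J[0][0] = -1.1830

-1.183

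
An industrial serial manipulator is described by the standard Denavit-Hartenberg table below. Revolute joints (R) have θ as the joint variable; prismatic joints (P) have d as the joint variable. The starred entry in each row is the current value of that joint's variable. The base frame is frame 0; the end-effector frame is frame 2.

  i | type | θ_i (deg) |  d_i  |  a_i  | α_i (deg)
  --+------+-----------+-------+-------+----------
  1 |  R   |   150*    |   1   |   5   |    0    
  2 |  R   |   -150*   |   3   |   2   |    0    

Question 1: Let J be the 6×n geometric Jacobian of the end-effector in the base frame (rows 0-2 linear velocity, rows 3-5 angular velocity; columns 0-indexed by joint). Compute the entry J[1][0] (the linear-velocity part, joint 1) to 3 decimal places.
axis z_0 = ẑ; lever o_n−o_0 = (-2.3301,2.5000,4.0000)
cross product → J_v[:, 0] = (-2.5000,-2.3301,0.0000)
J_ω[:, 0] = z_0
entry J[1][0] = -2.3301

-2.330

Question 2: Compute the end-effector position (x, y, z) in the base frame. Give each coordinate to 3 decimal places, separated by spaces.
after link 1: o_1 = (-4.3301, 2.5000, 1.0000)
after link 2: o_2 = (-2.3301, 2.5000, 4.0000)

-2.330 2.500 4.000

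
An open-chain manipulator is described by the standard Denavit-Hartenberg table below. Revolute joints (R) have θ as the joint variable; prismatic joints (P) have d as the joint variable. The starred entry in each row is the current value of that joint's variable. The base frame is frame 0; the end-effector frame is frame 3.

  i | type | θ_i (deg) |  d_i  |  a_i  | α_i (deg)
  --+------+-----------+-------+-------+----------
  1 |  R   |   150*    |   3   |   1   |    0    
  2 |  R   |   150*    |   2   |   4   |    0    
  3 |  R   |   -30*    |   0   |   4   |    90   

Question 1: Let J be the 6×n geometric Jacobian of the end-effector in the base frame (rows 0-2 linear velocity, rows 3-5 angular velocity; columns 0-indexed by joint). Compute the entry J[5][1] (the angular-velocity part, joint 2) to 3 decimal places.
1.000

axis z_1 = (0.0000,0.0000,1.0000); lever o_n−o_1 = (2.0000,-7.4641,2.0000)
cross product → J_v[:, 1] = (7.4641,2.0000,-0.0000)
J_ω[:, 1] = z_1
entry J[5][1] = 1.0000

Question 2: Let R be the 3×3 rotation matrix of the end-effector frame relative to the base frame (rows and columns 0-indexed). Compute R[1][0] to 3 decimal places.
End-effector x-axis (col 0 of R) = (0.0000,-1.0000,0.0000)
R[1][0] = -1.0000

-1.000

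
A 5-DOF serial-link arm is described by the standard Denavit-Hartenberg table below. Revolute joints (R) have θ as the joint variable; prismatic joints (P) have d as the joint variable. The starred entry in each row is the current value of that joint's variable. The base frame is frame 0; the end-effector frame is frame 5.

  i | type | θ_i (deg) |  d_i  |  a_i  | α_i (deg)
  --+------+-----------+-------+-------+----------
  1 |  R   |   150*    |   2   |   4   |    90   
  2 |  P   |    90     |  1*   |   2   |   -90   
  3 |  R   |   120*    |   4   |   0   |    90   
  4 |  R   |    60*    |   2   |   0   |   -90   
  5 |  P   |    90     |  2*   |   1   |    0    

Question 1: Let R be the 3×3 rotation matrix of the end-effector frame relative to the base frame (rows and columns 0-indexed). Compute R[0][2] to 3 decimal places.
0.808

End-effector z-axis (col 2 of R) = (0.8080,0.3995,0.4330)
R[0][2] = 0.8080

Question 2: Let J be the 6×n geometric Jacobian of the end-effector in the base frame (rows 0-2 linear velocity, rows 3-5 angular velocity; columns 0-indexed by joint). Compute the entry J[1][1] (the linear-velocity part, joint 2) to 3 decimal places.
prismatic axis z_1 = (0.5000,0.8660,0.0000)
J_v[:, 1] = z_1; J_ω[:, 1] = (0,0,0)
entry J[1][1] = 0.8660

0.866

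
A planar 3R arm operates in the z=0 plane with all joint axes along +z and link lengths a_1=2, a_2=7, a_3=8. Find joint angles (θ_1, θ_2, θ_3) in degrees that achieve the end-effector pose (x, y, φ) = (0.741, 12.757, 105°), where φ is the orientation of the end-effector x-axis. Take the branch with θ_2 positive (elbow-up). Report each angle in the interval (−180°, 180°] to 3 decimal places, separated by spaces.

-59.996 134.998 29.997

wrist centre = target − a_3·(cos φ, sin φ) = (2.8116, 5.0296)
cos θ_2 = (33.2016−2²−7²)/(2·2·7) = -0.7071; θ_2 = 134.9982° (elbow-up)
β = atan2(5.0296,2.8116) = 60.7947°; ψ = atan2(4.9499,-2.9496) = 120.7902°
θ_1 = β − ψ = -59.9955°
θ_3 = φ − θ_1 − θ_2 = 29.9973° (wrapped to (-180°,180°])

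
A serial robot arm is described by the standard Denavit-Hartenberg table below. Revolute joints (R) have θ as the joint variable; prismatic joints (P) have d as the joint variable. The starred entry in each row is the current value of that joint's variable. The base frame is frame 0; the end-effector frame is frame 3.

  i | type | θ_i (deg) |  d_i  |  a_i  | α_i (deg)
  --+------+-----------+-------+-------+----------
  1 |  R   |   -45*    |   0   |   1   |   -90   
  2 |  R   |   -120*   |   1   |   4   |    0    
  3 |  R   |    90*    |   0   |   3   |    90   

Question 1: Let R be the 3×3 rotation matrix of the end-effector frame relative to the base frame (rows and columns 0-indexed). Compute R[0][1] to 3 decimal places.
0.707

End-effector y-axis (col 1 of R) = (0.7071,0.7071,0.0000)
R[0][1] = 0.7071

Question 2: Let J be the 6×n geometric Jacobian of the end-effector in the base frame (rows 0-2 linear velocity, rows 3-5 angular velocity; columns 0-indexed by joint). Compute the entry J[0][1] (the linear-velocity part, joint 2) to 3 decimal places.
3.510

axis z_1 = (0.7071,0.7071,0.0000); lever o_n−o_1 = (1.1300,0.2842,4.9641)
cross product → J_v[:, 1] = (3.5101,-3.5101,-0.5981)
J_ω[:, 1] = z_1
entry J[0][1] = 3.5101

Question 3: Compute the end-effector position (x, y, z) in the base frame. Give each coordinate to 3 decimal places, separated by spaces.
1.837 -0.423 4.964

after link 1: o_1 = (0.7071, -0.7071, 0.0000)
after link 2: o_2 = (0.0000, 1.4142, 3.4641)
after link 3: o_3 = (1.8371, -0.4229, 4.9641)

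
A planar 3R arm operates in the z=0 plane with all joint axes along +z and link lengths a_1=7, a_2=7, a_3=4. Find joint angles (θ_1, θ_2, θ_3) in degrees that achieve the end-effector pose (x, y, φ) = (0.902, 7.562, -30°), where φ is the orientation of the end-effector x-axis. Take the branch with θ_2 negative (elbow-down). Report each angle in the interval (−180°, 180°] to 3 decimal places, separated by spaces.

wrist centre = target − a_3·(cos φ, sin φ) = (-2.5621, 9.5620)
cos θ_2 = (97.9962−7²−7²)/(2·7·7) = -0.0000; θ_2 = -90.0022° (elbow-down)
β = atan2(9.5620,-2.5621) = 104.9998°; ψ = atan2(-7.0000,6.9997) = -45.0011°
θ_1 = β − ψ = 150.0009°
θ_3 = φ − θ_1 − θ_2 = -89.9987° (wrapped to (-180°,180°])

150.001 -90.002 -89.999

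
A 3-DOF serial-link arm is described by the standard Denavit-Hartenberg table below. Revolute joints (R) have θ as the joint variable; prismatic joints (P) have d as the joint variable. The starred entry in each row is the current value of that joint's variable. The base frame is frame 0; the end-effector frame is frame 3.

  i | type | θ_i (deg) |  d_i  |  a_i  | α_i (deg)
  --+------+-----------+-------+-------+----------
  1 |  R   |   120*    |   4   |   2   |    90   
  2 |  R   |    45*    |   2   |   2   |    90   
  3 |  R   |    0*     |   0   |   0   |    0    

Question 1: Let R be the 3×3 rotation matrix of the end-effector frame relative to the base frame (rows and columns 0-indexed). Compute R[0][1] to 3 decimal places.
End-effector y-axis (col 1 of R) = (0.8660,0.5000,0.0000)
R[0][1] = 0.8660

0.866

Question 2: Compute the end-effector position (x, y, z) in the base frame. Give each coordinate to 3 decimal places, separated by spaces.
0.025 3.957 5.414

after link 1: o_1 = (-1.0000, 1.7321, 4.0000)
after link 2: o_2 = (0.0249, 3.9568, 5.4142)
after link 3: o_3 = (0.0249, 3.9568, 5.4142)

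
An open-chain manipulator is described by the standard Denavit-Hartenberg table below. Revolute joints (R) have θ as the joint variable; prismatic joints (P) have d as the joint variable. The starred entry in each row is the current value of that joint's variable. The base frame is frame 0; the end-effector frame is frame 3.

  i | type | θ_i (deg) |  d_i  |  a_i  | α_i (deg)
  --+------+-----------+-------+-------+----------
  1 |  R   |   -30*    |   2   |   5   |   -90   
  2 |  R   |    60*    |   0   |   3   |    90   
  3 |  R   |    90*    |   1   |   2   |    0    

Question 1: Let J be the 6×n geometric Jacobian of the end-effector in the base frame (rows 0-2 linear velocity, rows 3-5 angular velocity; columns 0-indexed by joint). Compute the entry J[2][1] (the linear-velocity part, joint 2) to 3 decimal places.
-2.366

axis z_1 = (0.5000,0.8660,0.0000); lever o_n−o_1 = (3.0490,0.5490,-2.0981)
cross product → J_v[:, 1] = (-1.8170,1.0490,-2.3660)
J_ω[:, 1] = z_1
entry J[2][1] = -2.3660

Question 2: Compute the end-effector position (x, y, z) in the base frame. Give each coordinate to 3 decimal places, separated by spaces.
7.379 -1.951 -0.098

after link 1: o_1 = (4.3301, -2.5000, 2.0000)
after link 2: o_2 = (5.6292, -3.2500, -0.5981)
after link 3: o_3 = (7.3792, -1.9510, -0.0981)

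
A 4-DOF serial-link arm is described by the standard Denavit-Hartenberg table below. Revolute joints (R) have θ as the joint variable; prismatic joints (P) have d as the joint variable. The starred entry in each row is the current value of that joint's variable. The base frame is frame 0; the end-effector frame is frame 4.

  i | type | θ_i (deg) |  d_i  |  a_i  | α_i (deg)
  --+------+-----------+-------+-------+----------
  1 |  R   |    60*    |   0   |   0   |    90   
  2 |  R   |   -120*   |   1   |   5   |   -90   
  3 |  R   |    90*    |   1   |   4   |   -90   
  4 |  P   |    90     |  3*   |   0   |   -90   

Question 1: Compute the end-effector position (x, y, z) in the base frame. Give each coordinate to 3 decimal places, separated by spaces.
-2.665 1.384 -2.232

after link 1: o_1 = (0.0000, 0.0000, 0.0000)
after link 2: o_2 = (-0.3840, -2.6651, -4.3301)
after link 3: o_3 = (-3.4151, 0.0849, -4.8301)
after link 4: o_4 = (-2.6651, 1.3840, -2.2321)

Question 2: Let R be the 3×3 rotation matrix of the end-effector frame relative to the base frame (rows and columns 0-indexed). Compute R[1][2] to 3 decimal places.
End-effector z-axis (col 2 of R) = (0.8660,-0.5000,0.0000)
R[1][2] = -0.5000

-0.500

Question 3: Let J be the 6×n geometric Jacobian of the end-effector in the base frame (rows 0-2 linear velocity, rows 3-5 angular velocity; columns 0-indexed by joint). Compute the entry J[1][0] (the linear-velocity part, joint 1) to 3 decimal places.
axis z_0 = ẑ; lever o_n−o_0 = (-2.6651,1.3840,-2.2321)
cross product → J_v[:, 0] = (-1.3840,-2.6651,0.0000)
J_ω[:, 0] = z_0
entry J[1][0] = -2.6651

-2.665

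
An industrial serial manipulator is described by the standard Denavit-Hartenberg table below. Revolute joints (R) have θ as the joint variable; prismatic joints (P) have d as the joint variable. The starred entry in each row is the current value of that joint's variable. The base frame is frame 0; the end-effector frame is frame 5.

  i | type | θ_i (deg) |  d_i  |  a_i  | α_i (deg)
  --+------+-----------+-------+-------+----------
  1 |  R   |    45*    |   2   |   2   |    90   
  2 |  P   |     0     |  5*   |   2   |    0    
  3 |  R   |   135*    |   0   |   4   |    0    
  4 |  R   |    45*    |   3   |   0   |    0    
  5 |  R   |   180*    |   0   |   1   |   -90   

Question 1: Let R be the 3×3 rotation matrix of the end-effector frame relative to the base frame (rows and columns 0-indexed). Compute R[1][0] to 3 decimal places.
0.707

End-effector x-axis (col 0 of R) = (0.7071,0.7071,-0.0000)
R[1][0] = 0.7071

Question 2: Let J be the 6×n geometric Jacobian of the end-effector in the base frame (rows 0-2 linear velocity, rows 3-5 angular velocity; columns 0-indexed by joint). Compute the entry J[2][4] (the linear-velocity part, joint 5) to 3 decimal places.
axis z_4 = (0.7071,-0.7071,0.0000); lever o_n−o_4 = (0.7071,0.7071,0.0000)
cross product → J_v[:, 4] = (-0.0000,0.0000,1.0000)
J_ω[:, 4] = z_4
entry J[2][4] = 1.0000

1.000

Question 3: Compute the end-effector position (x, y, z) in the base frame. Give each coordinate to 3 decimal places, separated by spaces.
after link 1: o_1 = (1.4142, 1.4142, 2.0000)
after link 2: o_2 = (6.3640, -0.7071, 2.0000)
after link 3: o_3 = (4.3640, -2.7071, 4.8284)
after link 4: o_4 = (6.4853, -4.8284, 4.8284)
after link 5: o_5 = (7.1924, -4.1213, 4.8284)

7.192 -4.121 4.828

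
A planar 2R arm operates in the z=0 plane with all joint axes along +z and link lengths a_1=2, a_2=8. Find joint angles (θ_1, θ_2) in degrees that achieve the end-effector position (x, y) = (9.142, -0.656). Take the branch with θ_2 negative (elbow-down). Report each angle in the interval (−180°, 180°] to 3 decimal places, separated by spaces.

44.991 -59.987

cos θ_2 = (84.0065−2²−8²)/(2·2·8) = 0.5002; θ_2 = -59.9866° (elbow-down)
β = atan2(-0.6560,9.1420) = -4.1043°; ψ = atan2(-6.9273,6.0016) = -49.0951°
θ_1 = β − ψ = 44.9908°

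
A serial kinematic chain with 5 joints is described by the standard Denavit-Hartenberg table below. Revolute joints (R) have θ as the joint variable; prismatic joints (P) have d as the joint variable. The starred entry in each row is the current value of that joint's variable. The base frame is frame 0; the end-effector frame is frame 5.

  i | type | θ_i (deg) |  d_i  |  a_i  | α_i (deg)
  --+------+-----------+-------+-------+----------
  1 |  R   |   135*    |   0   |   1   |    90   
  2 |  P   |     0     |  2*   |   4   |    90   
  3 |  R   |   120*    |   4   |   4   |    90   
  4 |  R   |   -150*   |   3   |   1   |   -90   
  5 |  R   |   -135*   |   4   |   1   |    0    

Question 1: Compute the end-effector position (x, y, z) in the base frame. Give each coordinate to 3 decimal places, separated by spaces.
after link 1: o_1 = (-0.7071, 0.7071, 0.0000)
after link 2: o_2 = (-2.1213, 4.9497, 0.0000)
after link 3: o_3 = (1.7424, 5.9850, -4.0000)
after link 4: o_4 = (0.1294, 8.6587, -3.5000)
after link 5: o_5 = (2.4698, 10.0178, -0.3895)

2.470 10.018 -0.389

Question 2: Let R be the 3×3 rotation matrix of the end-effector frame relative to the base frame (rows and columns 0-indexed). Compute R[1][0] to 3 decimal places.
0.842

End-effector x-axis (col 0 of R) = (0.4085,0.8415,-0.3536)
R[1][0] = 0.8415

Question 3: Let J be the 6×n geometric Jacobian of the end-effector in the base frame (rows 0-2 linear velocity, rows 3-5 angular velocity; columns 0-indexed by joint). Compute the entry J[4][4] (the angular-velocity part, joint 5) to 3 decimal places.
0.129

axis z_4 = (0.4830,0.1294,0.8660); lever o_n−o_4 = (2.3403,1.3591,3.1105)
cross product → J_v[:, 4] = (-0.7745,0.5245,0.3536)
J_ω[:, 4] = z_4
entry J[4][4] = 0.1294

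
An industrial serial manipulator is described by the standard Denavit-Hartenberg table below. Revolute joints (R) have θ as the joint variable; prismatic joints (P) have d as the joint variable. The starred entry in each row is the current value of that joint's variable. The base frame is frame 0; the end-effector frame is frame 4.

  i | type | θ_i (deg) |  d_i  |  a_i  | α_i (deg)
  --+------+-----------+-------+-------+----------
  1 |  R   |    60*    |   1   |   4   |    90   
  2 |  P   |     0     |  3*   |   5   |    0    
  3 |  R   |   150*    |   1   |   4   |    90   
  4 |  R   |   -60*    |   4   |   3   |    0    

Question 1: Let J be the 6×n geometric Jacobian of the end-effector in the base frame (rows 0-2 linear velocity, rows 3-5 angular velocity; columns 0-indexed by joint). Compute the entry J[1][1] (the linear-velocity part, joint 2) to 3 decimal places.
prismatic axis z_1 = (0.8660,-0.5000,0.0000)
J_v[:, 1] = z_1; J_ω[:, 1] = (0,0,0)
entry J[1][1] = -0.5000

-0.500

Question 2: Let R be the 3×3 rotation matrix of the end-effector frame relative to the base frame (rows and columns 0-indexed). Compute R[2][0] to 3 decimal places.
End-effector x-axis (col 0 of R) = (-0.9665,0.0580,0.2500)
R[2][0] = 0.2500

0.250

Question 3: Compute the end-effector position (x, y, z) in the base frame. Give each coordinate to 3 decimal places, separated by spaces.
4.333 4.700 7.214

after link 1: o_1 = (2.0000, 3.4641, 1.0000)
after link 2: o_2 = (7.0981, 6.2942, 1.0000)
after link 3: o_3 = (6.2321, 2.7942, 3.0000)
after link 4: o_4 = (4.3325, 4.7003, 7.2141)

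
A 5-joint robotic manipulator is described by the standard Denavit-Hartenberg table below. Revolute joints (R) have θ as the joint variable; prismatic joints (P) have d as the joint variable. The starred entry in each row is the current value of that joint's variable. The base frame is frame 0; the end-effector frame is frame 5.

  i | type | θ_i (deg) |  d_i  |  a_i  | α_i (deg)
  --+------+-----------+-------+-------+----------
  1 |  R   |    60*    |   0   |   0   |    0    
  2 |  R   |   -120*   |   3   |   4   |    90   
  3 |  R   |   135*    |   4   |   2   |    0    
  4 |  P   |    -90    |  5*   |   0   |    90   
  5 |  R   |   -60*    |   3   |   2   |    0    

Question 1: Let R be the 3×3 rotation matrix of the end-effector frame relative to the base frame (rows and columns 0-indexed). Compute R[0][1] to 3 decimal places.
End-effector y-axis (col 1 of R) = (-0.1268,-0.7803,0.6124)
R[0][1] = -0.1268

-0.127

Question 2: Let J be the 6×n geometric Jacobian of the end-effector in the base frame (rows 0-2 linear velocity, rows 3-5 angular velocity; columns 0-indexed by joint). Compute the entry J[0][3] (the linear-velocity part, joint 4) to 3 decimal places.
prismatic axis z_3 = (-0.8660,-0.5000,0.0000)
J_v[:, 3] = z_3; J_ω[:, 3] = (0,0,0)
entry J[0][3] = -0.8660

-0.866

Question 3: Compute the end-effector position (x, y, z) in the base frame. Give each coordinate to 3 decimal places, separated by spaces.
-3.587 -8.323 3.000

after link 1: o_1 = (0.0000, 0.0000, 0.0000)
after link 2: o_2 = (2.0000, -3.4641, 3.0000)
after link 3: o_3 = (-2.1712, -4.2394, 4.4142)
after link 4: o_4 = (-6.5013, -6.7394, 4.4142)
after link 5: o_5 = (-3.5871, -8.3228, 3.0000)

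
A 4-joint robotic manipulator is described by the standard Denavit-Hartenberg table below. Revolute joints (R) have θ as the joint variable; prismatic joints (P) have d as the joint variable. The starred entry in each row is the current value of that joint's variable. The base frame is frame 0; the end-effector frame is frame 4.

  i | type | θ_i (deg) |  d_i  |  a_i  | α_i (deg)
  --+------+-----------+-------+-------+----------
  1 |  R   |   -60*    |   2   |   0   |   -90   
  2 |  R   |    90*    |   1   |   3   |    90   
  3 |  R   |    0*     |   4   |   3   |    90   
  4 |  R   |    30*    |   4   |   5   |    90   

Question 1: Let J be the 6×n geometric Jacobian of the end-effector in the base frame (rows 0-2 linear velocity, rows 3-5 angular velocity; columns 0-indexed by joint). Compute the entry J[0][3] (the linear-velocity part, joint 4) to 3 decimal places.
axis z_3 = (-0.8660,-0.5000,-0.0000); lever o_n−o_3 = (-2.2141,-4.1651,-4.3301)
cross product → J_v[:, 3] = (2.1651,-3.7500,2.5000)
J_ω[:, 3] = z_3
entry J[0][3] = 2.1651

2.165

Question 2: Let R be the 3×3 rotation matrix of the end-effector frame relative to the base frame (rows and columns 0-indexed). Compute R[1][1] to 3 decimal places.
-0.500

End-effector y-axis (col 1 of R) = (-0.8660,-0.5000,-0.0000)
R[1][1] = -0.5000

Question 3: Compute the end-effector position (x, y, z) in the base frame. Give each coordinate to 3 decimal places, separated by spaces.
0.652 -7.129 -8.330

after link 1: o_1 = (0.0000, 0.0000, 2.0000)
after link 2: o_2 = (0.8660, 0.5000, -1.0000)
after link 3: o_3 = (2.8660, -2.9641, -4.0000)
after link 4: o_4 = (0.6519, -7.1292, -8.3301)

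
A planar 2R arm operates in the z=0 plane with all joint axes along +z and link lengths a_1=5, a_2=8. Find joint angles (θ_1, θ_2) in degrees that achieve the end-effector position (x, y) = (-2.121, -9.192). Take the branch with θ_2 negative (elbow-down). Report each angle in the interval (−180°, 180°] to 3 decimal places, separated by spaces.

cos θ_2 = (88.9915−5²−8²)/(2·5·8) = -0.0001; θ_2 = -90.0061° (elbow-down)
β = atan2(-9.1920,-2.1210) = -102.9933°; ψ = atan2(-8.0000,4.9992) = -57.9990°
θ_1 = β − ψ = -44.9943°

-44.994 -90.006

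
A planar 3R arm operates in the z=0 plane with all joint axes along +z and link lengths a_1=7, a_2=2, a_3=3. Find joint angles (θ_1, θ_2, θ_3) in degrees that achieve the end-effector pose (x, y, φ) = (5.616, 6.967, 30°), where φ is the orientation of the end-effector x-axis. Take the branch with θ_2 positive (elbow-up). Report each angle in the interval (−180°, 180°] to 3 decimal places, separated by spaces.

wrist centre = target − a_3·(cos φ, sin φ) = (3.0179, 5.4670)
cos θ_2 = (38.9960−7²−2²)/(2·7·2) = -0.5001; θ_2 = 120.0096° (elbow-up)
β = atan2(5.4670,3.0179) = 61.1002°; ψ = atan2(1.7319,5.9997) = 16.1014°
θ_1 = β − ψ = 44.9988°
θ_3 = φ − θ_1 − θ_2 = -135.0084° (wrapped to (-180°,180°])

44.999 120.010 -135.008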